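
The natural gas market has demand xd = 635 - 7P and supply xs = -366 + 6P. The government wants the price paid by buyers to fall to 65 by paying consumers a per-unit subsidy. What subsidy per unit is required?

At a buyer price of 65, quantity demanded is 635 − 7·65 = 180.
Sellers supply 180 only when they receive Ps with -366 + 6·Ps = 180, i.e. Ps = 91.
s = Ps − Pb = 91 − 65 = 26.

Required subsidy s = 26 per unit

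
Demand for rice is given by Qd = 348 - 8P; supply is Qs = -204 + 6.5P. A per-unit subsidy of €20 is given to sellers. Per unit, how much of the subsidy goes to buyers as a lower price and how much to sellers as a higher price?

Buyers gain 260/29 per unit; sellers gain 320/29 per unit

Pre-subsidy: 348 - 8P = -204 + 6.5P gives P* = 1104/29, Q* = 1260/29.
With the subsidy, sellers receive Ps = Pb + 20 for each unit, where Pb is the price buyers pay.
Supply in terms of Pb becomes Qs = -204 + 6.5(Pb + 20) = -74 + 6.5Pb. Setting this equal to demand: 348 - 8Pb = -74 + 6.5Pb, so Pb = 844/29.
Sellers receive Ps = 844/29 + 20 = 1424/29; Q' = 348 − 8·(844/29) = 3340/29.
Buyers' price falls by P* − Pb = 1104/29 − 844/29 = 260/29; sellers' price rises by Ps − P* = 1424/29 − 1104/29 = 320/29.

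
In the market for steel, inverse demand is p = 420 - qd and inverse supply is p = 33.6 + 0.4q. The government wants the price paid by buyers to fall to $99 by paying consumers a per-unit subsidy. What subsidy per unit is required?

At a buyer price of 99, quantity demanded is 420 − 1·99 = 321.
Sellers supply 321 only when they receive ps = 33.6 + 0.4·321 = 162.
s = ps − pb = 162 − 99 = 63.

Required subsidy s = $63 per unit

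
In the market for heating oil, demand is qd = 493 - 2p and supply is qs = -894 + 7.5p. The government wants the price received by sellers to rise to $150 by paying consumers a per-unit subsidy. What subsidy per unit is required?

Required subsidy s = $19 per unit

At a seller price of 150, quantity supplied is -894 + 7.5·150 = 231.
Buyers absorb 231 only when they pay pb with 493 − 2·pb = 231, i.e. pb = 131.
s = ps − pb = 150 − 131 = 19.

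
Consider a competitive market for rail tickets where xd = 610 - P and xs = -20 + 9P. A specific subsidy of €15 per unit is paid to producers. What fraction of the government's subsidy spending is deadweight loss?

Pre-subsidy: 610 - P = -20 + 9P gives P* = 63, x* = 547.
With the subsidy, sellers receive Ps = Pb + 15 for each unit, where Pb is the price buyers pay.
Supply in terms of Pb becomes xs = -20 + 9(Pb + 15) = 115 + 9Pb. Setting this equal to demand: 610 - Pb = 115 + 9Pb, so Pb = 49.5.
Sellers receive Ps = 49.5 + 15 = 64.5; x' = 610 − 1·49.5 = 560.5.
ΔCS = ½(547 + 560.5)(63 − 49.5) = 7475.625; ΔPS = ½(547 + 560.5)(64.5 − 63) = 830.625.
Government spending = 15 × 560.5 = 8407.5.
DWL = ½ × 15 × (560.5 − 547) = 101.25; fraction = 101.25 / 8407.5 = 27/2242.

DWL / government spending = 27/2242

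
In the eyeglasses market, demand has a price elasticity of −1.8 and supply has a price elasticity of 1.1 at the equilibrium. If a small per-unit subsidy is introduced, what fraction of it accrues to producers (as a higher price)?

For a small subsidy around the equilibrium, the benefit split depends on the relative slopes, which at a point are proportional to the elasticities.
Buyer share = εs/(εs + |εd|) = 1.1/(1.1 + 1.8) = 11/29; seller share = |εd|/(εs + |εd|) = 18/29.
So producers capture 18/29 of the subsidy.

Producer share = 18/29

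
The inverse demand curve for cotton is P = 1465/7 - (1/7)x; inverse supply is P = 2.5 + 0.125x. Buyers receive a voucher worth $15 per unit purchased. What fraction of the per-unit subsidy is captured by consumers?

Pre-subsidy: 1465/7 - (1/7)x = 2.5 + 0.125x gives x* = 772 and P* = 99.
With the rebate, buyers effectively pay Pb = Ps − 15, where Ps is the price sellers receive.
On the curves, Pb = 1465/7 - (1/7)x and Ps = 2.5 + 0.125x; the wedge Ps − Pb = 15 gives 2.5 + 0.125x − (1465/7 - (1/7)x) = 15, so x' = 828.
Then Pb = 1465/7 − (1/7)·828 = 91 and Ps = 2.5 + 0.125·828 = 106.
Buyers' price falls by P* − Pb = 99 − 91 = 8; sellers' price rises by Ps − P* = 106 − 99 = 7.
So consumers capture 8/15 = 8/15 of each unit of subsidy.

Consumer share = 8/15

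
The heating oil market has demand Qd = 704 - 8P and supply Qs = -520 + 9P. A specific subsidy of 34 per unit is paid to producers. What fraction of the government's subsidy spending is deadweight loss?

DWL / government spending = 9/34

Pre-subsidy: 704 - 8P = -520 + 9P gives P* = 72, Q* = 128.
With the subsidy, sellers receive Ps = Pb + 34 for each unit, where Pb is the price buyers pay.
Supply in terms of Pb becomes Qs = -520 + 9(Pb + 34) = -214 + 9Pb. Setting this equal to demand: 704 - 8Pb = -214 + 9Pb, so Pb = 54.
Sellers receive Ps = 54 + 34 = 88; Q' = 704 − 8·54 = 272.
ΔCS = ½(128 + 272)(72 − 54) = 3600; ΔPS = ½(128 + 272)(88 − 72) = 3200.
Government spending = 34 × 272 = 9248.
DWL = ½ × 34 × (272 − 128) = 2448; fraction = 2448 / 9248 = 9/34.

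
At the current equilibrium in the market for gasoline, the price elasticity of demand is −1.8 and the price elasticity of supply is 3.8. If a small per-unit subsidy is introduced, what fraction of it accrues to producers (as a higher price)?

Producer share = 9/28

For a small subsidy around the equilibrium, the benefit split depends on the relative slopes, which at a point are proportional to the elasticities.
Buyer share = εs/(εs + |εd|) = 3.8/(3.8 + 1.8) = 19/28; seller share = |εd|/(εs + |εd|) = 9/28.
So producers capture 9/28 of the subsidy.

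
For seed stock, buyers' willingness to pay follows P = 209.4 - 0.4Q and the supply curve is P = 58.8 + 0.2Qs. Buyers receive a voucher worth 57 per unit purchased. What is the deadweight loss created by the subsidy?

Pre-subsidy: 209.4 - 0.4Q = 58.8 + 0.2Q gives Q* = 251 and P* = 109.
With the rebate, buyers effectively pay Pb = Ps − 57, where Ps is the price sellers receive.
On the curves, Pb = 209.4 - 0.4Q and Ps = 58.8 + 0.2Q; the wedge Ps − Pb = 57 gives 58.8 + 0.2Q − (209.4 - 0.4Q) = 57, so Q' = 346.
Then Pb = 209.4 − 0.4·346 = 71 and Ps = 58.8 + 0.2·346 = 128.
The subsidy expands output by 346 − 251 = 95 past the efficient level; on those units the gap between marginal cost and willingness to pay runs from 0 up to 57.
DWL = ½ × 57 × 95 = 2707.5.

Deadweight loss = 2707.5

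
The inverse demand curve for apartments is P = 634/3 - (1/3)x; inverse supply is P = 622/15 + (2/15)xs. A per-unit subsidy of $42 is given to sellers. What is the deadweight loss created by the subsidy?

Deadweight loss = $1890

Pre-subsidy: 634/3 - (1/3)x = 622/15 + (2/15)x gives x* = 364 and P* = 90.
With the subsidy, sellers receive Ps = Pb + 42 for each unit, where Pb is the price buyers pay.
On the curves, Pb = 634/3 - (1/3)x and Ps = 622/15 + (2/15)x; the wedge Ps − Pb = 42 gives 622/15 + (2/15)x − (634/3 - (1/3)x) = 42, so x' = 454.
Then Pb = 634/3 − (1/3)·454 = 60 and Ps = 622/15 + (2/15)·454 = 102.
The subsidy expands output by 454 − 364 = 90 past the efficient level; on those units the gap between marginal cost and willingness to pay runs from 0 up to 42.
DWL = ½ × 42 × 90 = 1890.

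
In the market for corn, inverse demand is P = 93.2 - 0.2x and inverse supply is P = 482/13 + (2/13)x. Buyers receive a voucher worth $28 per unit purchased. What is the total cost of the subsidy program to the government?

Pre-subsidy: 93.2 - 0.2x = 482/13 + (2/13)x gives x* = 3648/23 and P* = 1414/23.
With the rebate, buyers effectively pay Pb = Ps − 28, where Ps is the price sellers receive.
On the curves, Pb = 93.2 - 0.2x and Ps = 482/13 + (2/13)x; the wedge Ps − Pb = 28 gives 482/13 + (2/13)x − (93.2 - 0.2x) = 28, so x' = 5468/23.
Then Pb = 93.2 − 0.2·(5468/23) = 1050/23 and Ps = 482/13 + (2/13)·(5468/23) = 1694/23.
Government outlay = subsidy × quantity = 28 × 5468/23 = 153104/23.

Government cost = 153104/23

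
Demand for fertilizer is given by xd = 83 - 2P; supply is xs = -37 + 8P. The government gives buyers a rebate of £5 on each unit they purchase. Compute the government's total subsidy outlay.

Pre-subsidy: 83 - 2P = -37 + 8P gives P* = 12, x* = 59.
With the rebate, buyers effectively pay Pb = Ps − 5, where Ps is the price sellers receive.
Demand in terms of Ps becomes xd = 83 − 2(Ps − 5) = 93 - 2Ps. Setting this equal to supply: 93 - 2Ps = -37 + 8Ps, so Ps = 13.
Buyers pay Pb = 13 − 5 = 8; x' = -37 + 8·13 = 67.
Government outlay = subsidy × quantity = 5 × 67 = 335.

Government cost = £335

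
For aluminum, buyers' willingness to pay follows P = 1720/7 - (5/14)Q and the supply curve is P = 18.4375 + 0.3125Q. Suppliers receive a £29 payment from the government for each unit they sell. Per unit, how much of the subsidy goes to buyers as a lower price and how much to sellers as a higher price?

Buyers gain 232/15 per unit; sellers gain 203/15 per unit

Pre-subsidy: 1720/7 - (5/14)Q = 18.4375 + 0.3125Q gives Q* = 339.4 and P* = 124.5.
With the subsidy, sellers receive Ps = Pb + 29 for each unit, where Pb is the price buyers pay.
On the curves, Pb = 1720/7 - (5/14)Q and Ps = 18.4375 + 0.3125Q; the wedge Ps − Pb = 29 gives 18.4375 + 0.3125Q − (1720/7 - (5/14)Q) = 29, so Q' = 28703/75.
Then Pb = 1720/7 − (5/14)·(28703/75) = 3271/30 and Ps = 18.4375 + 0.3125·(28703/75) = 4141/30.
Buyers' price falls by P* − Pb = 124.5 − 3271/30 = 232/15; sellers' price rises by Ps − P* = 4141/30 − 124.5 = 203/15.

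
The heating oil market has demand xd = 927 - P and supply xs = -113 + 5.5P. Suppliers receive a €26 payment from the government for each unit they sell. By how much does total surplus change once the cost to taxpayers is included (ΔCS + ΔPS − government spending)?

Net change in total surplus = -€286

Pre-subsidy: 927 - P = -113 + 5.5P gives P* = 160, x* = 767.
With the subsidy, sellers receive Ps = Pb + 26 for each unit, where Pb is the price buyers pay.
Supply in terms of Pb becomes xs = -113 + 5.5(Pb + 26) = 30 + 5.5Pb. Setting this equal to demand: 927 - Pb = 30 + 5.5Pb, so Pb = 138.
Sellers receive Ps = 138 + 26 = 164; x' = 927 − 1·138 = 789.
ΔCS = ½(767 + 789)(160 − 138) = 17116; ΔPS = ½(767 + 789)(164 − 160) = 3112.
Government spending = 26 × 789 = 20514.
Net change = 17116 + 3112 − 20514 = -286. The loss equals the DWL triangle ½·26·22.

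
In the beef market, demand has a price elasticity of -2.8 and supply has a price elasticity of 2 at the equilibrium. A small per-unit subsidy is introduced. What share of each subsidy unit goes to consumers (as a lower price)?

Consumer share = 5/12

For a small subsidy around the equilibrium, the benefit split depends on the relative slopes, which at a point are proportional to the elasticities.
Buyer share = εs/(εs + |εd|) = 2/(2 + 2.8) = 5/12; seller share = |εd|/(εs + |εd|) = 7/12.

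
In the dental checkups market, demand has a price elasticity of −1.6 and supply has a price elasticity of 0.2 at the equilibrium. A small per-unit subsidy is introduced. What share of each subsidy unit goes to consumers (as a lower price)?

For a small subsidy around the equilibrium, the benefit split depends on the relative slopes, which at a point are proportional to the elasticities.
Buyer share = εs/(εs + |εd|) = 0.2/(0.2 + 1.6) = 1/9; seller share = |εd|/(εs + |εd|) = 8/9.

Consumer share = 1/9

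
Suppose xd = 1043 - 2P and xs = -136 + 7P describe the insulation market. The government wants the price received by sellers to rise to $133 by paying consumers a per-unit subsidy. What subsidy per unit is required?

Required subsidy s = $9 per unit

At a seller price of 133, quantity supplied is -136 + 7·133 = 795.
Buyers absorb 795 only when they pay Pb with 1043 − 2·Pb = 795, i.e. Pb = 124.
s = Ps − Pb = 133 − 124 = 9.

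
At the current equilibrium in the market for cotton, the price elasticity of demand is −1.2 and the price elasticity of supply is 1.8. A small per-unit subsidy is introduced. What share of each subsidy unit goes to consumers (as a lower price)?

For a small subsidy around the equilibrium, the benefit split depends on the relative slopes, which at a point are proportional to the elasticities.
Buyer share = εs/(εs + |εd|) = 1.8/(1.8 + 1.2) = 0.6; seller share = |εd|/(εs + |εd|) = 0.4.

Consumer share = 0.6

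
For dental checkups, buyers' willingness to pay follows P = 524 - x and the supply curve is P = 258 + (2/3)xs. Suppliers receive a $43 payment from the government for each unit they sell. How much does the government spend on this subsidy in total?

Pre-subsidy: 524 - x = 258 + (2/3)x gives x* = 159.6 and P* = 364.4.
With the subsidy, sellers receive Ps = Pb + 43 for each unit, where Pb is the price buyers pay.
On the curves, Pb = 524 - x and Ps = 258 + (2/3)x; the wedge Ps − Pb = 43 gives 258 + (2/3)x − (524 - x) = 43, so x' = 185.4.
Then Pb = 524 − 1·185.4 = 338.6 and Ps = 258 + (2/3)·185.4 = 381.6.
Government outlay = subsidy × quantity = 43 × 185.4 = 7972.2.

Government cost = $7972.2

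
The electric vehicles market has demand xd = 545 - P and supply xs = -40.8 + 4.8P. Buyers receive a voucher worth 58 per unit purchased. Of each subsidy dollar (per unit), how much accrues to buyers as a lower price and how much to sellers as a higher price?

Buyers gain 48 per unit; sellers gain 10 per unit

Pre-subsidy: 545 - P = -40.8 + 4.8P gives P* = 101, x* = 444.
With the rebate, buyers effectively pay Pb = Ps − 58, where Ps is the price sellers receive.
Demand in terms of Ps becomes xd = 545 − 1(Ps − 58) = 603 - Ps. Setting this equal to supply: 603 - Ps = -40.8 + 4.8Ps, so Ps = 111.
Buyers pay Pb = 111 − 58 = 53; x' = -40.8 + 4.8·111 = 492.
Buyers' price falls by P* − Pb = 101 − 53 = 48; sellers' price rises by Ps − P* = 111 − 101 = 10.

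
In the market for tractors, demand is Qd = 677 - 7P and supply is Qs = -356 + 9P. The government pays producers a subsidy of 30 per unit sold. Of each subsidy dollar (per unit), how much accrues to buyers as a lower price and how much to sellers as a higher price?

Pre-subsidy: 677 - 7P = -356 + 9P gives P* = 64.5625, Q* = 225.0625.
With the subsidy, sellers receive Ps = Pb + 30 for each unit, where Pb is the price buyers pay.
Supply in terms of Pb becomes Qs = -356 + 9(Pb + 30) = -86 + 9Pb. Setting this equal to demand: 677 - 7Pb = -86 + 9Pb, so Pb = 47.6875.
Sellers receive Ps = 47.6875 + 30 = 77.6875; Q' = 677 − 7·47.6875 = 343.1875.
Buyers' price falls by P* − Pb = 64.5625 − 47.6875 = 16.875; sellers' price rises by Ps − P* = 77.6875 − 64.5625 = 13.125.

Buyers gain 16.875 per unit; sellers gain 13.125 per unit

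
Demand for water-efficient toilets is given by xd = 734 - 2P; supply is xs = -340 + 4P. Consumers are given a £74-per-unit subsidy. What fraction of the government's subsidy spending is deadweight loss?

DWL / government spending = 37/356

Pre-subsidy: 734 - 2P = -340 + 4P gives P* = 179, x* = 376.
With the rebate, buyers effectively pay Pb = Ps − 74, where Ps is the price sellers receive.
Demand in terms of Ps becomes xd = 734 − 2(Ps − 74) = 882 - 2Ps. Setting this equal to supply: 882 - 2Ps = -340 + 4Ps, so Ps = 611/3.
Buyers pay Pb = 611/3 − 74 = 389/3; x' = -340 + 4·(611/3) = 1424/3.
ΔCS = ½(376 + 1424/3)(179 − 389/3) = 188848/9; ΔPS = ½(376 + 1424/3)(611/3 − 179) = 94424/9.
Government spending = 74 × 1424/3 = 105376/3.
DWL = ½ × 74 × (1424/3 − 376) = 10952/3; fraction = (10952/3) / (105376/3) = 37/356.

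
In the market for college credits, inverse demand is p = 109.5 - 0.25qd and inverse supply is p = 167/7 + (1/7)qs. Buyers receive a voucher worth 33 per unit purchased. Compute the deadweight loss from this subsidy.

Pre-subsidy: 109.5 - 0.25q = 167/7 + (1/7)q gives q* = 218 and p* = 55.
With the rebate, buyers effectively pay pb = ps − 33, where ps is the price sellers receive.
On the curves, pb = 109.5 - 0.25q and ps = 167/7 + (1/7)q; the wedge ps − pb = 33 gives 167/7 + (1/7)q − (109.5 - 0.25q) = 33, so q' = 302.
Then pb = 109.5 − 0.25·302 = 34 and ps = 167/7 + (1/7)·302 = 67.
The subsidy expands output by 302 − 218 = 84 past the efficient level; on those units the gap between marginal cost and willingness to pay runs from 0 up to 33.
DWL = ½ × 33 × 84 = 1386.

Deadweight loss = 1386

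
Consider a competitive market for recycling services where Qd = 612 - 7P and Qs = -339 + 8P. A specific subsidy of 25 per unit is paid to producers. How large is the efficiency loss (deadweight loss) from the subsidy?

Pre-subsidy: 612 - 7P = -339 + 8P gives P* = 63.4, Q* = 168.2.
With the subsidy, sellers receive Ps = Pb + 25 for each unit, where Pb is the price buyers pay.
Supply in terms of Pb becomes Qs = -339 + 8(Pb + 25) = -139 + 8Pb. Setting this equal to demand: 612 - 7Pb = -139 + 8Pb, so Pb = 751/15.
Sellers receive Ps = 751/15 + 25 = 1126/15; Q' = 612 − 7·(751/15) = 3923/15.
The subsidy expands output by 3923/15 − 168.2 = 280/3 past the efficient level; on those units the gap between marginal cost and willingness to pay runs from 0 up to 25.
DWL = ½ × 25 × 280/3 = 3500/3.

Deadweight loss = 3500/3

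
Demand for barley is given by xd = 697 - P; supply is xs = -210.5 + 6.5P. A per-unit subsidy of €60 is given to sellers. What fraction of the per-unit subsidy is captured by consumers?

Pre-subsidy: 697 - P = -210.5 + 6.5P gives P* = 121, x* = 576.
With the subsidy, sellers receive Ps = Pb + 60 for each unit, where Pb is the price buyers pay.
Supply in terms of Pb becomes xs = -210.5 + 6.5(Pb + 60) = 179.5 + 6.5Pb. Setting this equal to demand: 697 - Pb = 179.5 + 6.5Pb, so Pb = 69.
Sellers receive Ps = 69 + 60 = 129; x' = 697 − 1·69 = 628.
Buyers' price falls by P* − Pb = 121 − 69 = 52; sellers' price rises by Ps − P* = 129 − 121 = 8.
So consumers capture 52/60 = 13/15 of each unit of subsidy.

Consumer share = 13/15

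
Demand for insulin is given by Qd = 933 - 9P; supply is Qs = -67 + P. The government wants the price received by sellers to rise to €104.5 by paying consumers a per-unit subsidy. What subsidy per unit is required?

At a seller price of 104.5, quantity supplied is -67 + 1·104.5 = 37.5.
Buyers absorb 37.5 only when they pay Pb with 933 − 9·Pb = 37.5, i.e. Pb = 99.5.
s = Ps − Pb = 104.5 − 99.5 = 5.

Required subsidy s = €5 per unit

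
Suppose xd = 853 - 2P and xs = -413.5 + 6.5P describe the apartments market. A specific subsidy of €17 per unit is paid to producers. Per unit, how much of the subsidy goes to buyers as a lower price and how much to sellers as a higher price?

Pre-subsidy: 853 - 2P = -413.5 + 6.5P gives P* = 149, x* = 555.
With the subsidy, sellers receive Ps = Pb + 17 for each unit, where Pb is the price buyers pay.
Supply in terms of Pb becomes xs = -413.5 + 6.5(Pb + 17) = -303 + 6.5Pb. Setting this equal to demand: 853 - 2Pb = -303 + 6.5Pb, so Pb = 136.
Sellers receive Ps = 136 + 17 = 153; x' = 853 − 2·136 = 581.
Buyers' price falls by P* − Pb = 149 − 136 = 13; sellers' price rises by Ps − P* = 153 − 149 = 4.

Buyers gain €13 per unit; sellers gain €4 per unit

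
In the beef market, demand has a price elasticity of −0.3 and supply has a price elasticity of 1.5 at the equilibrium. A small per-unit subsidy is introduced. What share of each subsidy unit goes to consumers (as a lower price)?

For a small subsidy around the equilibrium, the benefit split depends on the relative slopes, which at a point are proportional to the elasticities.
Buyer share = εs/(εs + |εd|) = 1.5/(1.5 + 0.3) = 5/6; seller share = |εd|/(εs + |εd|) = 1/6.

Consumer share = 5/6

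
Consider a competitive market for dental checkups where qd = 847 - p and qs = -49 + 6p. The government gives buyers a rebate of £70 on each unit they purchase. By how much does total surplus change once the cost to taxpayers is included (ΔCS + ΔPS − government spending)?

Net change in total surplus = -£2100

Pre-subsidy: 847 - p = -49 + 6p gives p* = 128, q* = 719.
With the rebate, buyers effectively pay pb = ps − 70, where ps is the price sellers receive.
Demand in terms of ps becomes qd = 847 − 1(ps − 70) = 917 - ps. Setting this equal to supply: 917 - ps = -49 + 6ps, so ps = 138.
Buyers pay pb = 138 − 70 = 68; q' = -49 + 6·138 = 779.
ΔCS = ½(719 + 779)(128 − 68) = 44940; ΔPS = ½(719 + 779)(138 − 128) = 7490.
Government spending = 70 × 779 = 54530.
Net change = 44940 + 7490 − 54530 = -2100. The loss equals the DWL triangle ½·70·60.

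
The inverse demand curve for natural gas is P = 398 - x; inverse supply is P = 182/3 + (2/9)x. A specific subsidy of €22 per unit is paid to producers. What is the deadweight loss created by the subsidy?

Deadweight loss = €198

Pre-subsidy: 398 - x = 182/3 + (2/9)x gives x* = 276 and P* = 122.
With the subsidy, sellers receive Ps = Pb + 22 for each unit, where Pb is the price buyers pay.
On the curves, Pb = 398 - x and Ps = 182/3 + (2/9)x; the wedge Ps − Pb = 22 gives 182/3 + (2/9)x − (398 - x) = 22, so x' = 294.
Then Pb = 398 − 1·294 = 104 and Ps = 182/3 + (2/9)·294 = 126.
The subsidy expands output by 294 − 276 = 18 past the efficient level; on those units the gap between marginal cost and willingness to pay runs from 0 up to 22.
DWL = ½ × 22 × 18 = 198.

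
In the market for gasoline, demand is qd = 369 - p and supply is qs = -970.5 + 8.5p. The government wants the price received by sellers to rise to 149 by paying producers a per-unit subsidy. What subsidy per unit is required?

At a seller price of 149, quantity supplied is -970.5 + 8.5·149 = 296.
Buyers absorb 296 only when they pay pb with 369 − 1·pb = 296, i.e. pb = 73.
s = ps − pb = 149 − 73 = 76.

Required subsidy s = 76 per unit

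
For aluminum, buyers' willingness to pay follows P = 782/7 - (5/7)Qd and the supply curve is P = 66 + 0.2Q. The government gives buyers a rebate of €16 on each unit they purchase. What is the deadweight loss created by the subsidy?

Pre-subsidy: 782/7 - (5/7)Q = 66 + 0.2Q gives Q* = 50 and P* = 76.
With the rebate, buyers effectively pay Pb = Ps − 16, where Ps is the price sellers receive.
On the curves, Pb = 782/7 - (5/7)Q and Ps = 66 + 0.2Q; the wedge Ps − Pb = 16 gives 66 + 0.2Q − (782/7 - (5/7)Q) = 16, so Q' = 67.5.
Then Pb = 782/7 − (5/7)·67.5 = 63.5 and Ps = 66 + 0.2·67.5 = 79.5.
The subsidy expands output by 67.5 − 50 = 17.5 past the efficient level; on those units the gap between marginal cost and willingness to pay runs from 0 up to 16.
DWL = ½ × 16 × 17.5 = 140.

Deadweight loss = €140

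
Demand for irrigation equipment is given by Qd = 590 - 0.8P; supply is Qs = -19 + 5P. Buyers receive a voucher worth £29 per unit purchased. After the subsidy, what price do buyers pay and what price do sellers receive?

Buyers pay £80; sellers receive £109

Pre-subsidy: 590 - 0.8P = -19 + 5P gives P* = 105, Q* = 506.
With the rebate, buyers effectively pay Pb = Ps − 29, where Ps is the price sellers receive.
Demand in terms of Ps becomes Qd = 590 − 0.8(Ps − 29) = 613.2 - 0.8Ps. Setting this equal to supply: 613.2 - 0.8Ps = -19 + 5Ps, so Ps = 109.
Buyers pay Pb = 109 − 29 = 80; Q' = -19 + 5·109 = 526.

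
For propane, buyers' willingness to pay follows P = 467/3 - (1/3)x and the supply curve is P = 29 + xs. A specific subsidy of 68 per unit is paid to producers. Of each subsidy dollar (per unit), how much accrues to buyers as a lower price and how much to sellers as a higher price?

Pre-subsidy: 467/3 - (1/3)x = 29 + x gives x* = 95 and P* = 124.
With the subsidy, sellers receive Ps = Pb + 68 for each unit, where Pb is the price buyers pay.
On the curves, Pb = 467/3 - (1/3)x and Ps = 29 + x; the wedge Ps − Pb = 68 gives 29 + x − (467/3 - (1/3)x) = 68, so x' = 146.
Then Pb = 467/3 − (1/3)·146 = 107 and Ps = 29 + 1·146 = 175.
Buyers' price falls by P* − Pb = 124 − 107 = 17; sellers' price rises by Ps − P* = 175 − 124 = 51.

Buyers gain 17 per unit; sellers gain 51 per unit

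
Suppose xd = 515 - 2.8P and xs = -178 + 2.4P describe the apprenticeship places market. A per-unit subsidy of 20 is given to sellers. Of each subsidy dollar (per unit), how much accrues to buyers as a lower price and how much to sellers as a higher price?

Buyers gain 120/13 per unit; sellers gain 140/13 per unit

Pre-subsidy: 515 - 2.8P = -178 + 2.4P gives P* = 3465/26, x* = 1844/13.
With the subsidy, sellers receive Ps = Pb + 20 for each unit, where Pb is the price buyers pay.
Supply in terms of Pb becomes xs = -178 + 2.4(Pb + 20) = -130 + 2.4Pb. Setting this equal to demand: 515 - 2.8Pb = -130 + 2.4Pb, so Pb = 3225/26.
Sellers receive Ps = 3225/26 + 20 = 3745/26; x' = 515 − 2.8·(3225/26) = 2180/13.
Buyers' price falls by P* − Pb = 3465/26 − 3225/26 = 120/13; sellers' price rises by Ps − P* = 3745/26 − 3465/26 = 140/13.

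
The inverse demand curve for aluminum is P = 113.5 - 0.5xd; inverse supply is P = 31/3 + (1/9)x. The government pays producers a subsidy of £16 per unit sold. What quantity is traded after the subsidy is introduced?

Pre-subsidy: 113.5 - 0.5x = 31/3 + (1/9)x gives x* = 1857/11 and P* = 320/11.
With the subsidy, sellers receive Ps = Pb + 16 for each unit, where Pb is the price buyers pay.
On the curves, Pb = 113.5 - 0.5x and Ps = 31/3 + (1/9)x; the wedge Ps − Pb = 16 gives 31/3 + (1/9)x − (113.5 - 0.5x) = 16, so x' = 195.
Then Pb = 113.5 − 0.5·195 = 16 and Ps = 31/3 + (1/9)·195 = 32.

x' = 195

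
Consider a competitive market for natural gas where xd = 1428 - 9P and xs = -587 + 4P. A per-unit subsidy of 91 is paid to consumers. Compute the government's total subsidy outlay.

Pre-subsidy: 1428 - 9P = -587 + 4P gives P* = 155, x* = 33.
With the rebate, buyers effectively pay Pb = Ps − 91, where Ps is the price sellers receive.
Demand in terms of Ps becomes xd = 1428 − 9(Ps − 91) = 2247 - 9Ps. Setting this equal to supply: 2247 - 9Ps = -587 + 4Ps, so Ps = 218.
Buyers pay Pb = 218 − 91 = 127; x' = -587 + 4·218 = 285.
Government outlay = subsidy × quantity = 91 × 285 = 25935.

Government cost = 25935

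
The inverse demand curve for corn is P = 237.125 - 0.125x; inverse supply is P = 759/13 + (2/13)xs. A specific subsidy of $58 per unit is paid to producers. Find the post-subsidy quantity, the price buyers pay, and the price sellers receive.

Pre-subsidy: 237.125 - 0.125x = 759/13 + (2/13)x gives x* = 641 and P* = 157.
With the subsidy, sellers receive Ps = Pb + 58 for each unit, where Pb is the price buyers pay.
On the curves, Pb = 237.125 - 0.125x and Ps = 759/13 + (2/13)x; the wedge Ps − Pb = 58 gives 759/13 + (2/13)x − (237.125 - 0.125x) = 58, so x' = 849.
Then Pb = 237.125 − 0.125·849 = 131 and Ps = 759/13 + (2/13)·849 = 189.

x' = 849; buyers pay $131; sellers receive $189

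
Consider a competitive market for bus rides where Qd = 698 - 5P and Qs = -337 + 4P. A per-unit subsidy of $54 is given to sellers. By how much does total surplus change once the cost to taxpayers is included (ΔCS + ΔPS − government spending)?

Pre-subsidy: 698 - 5P = -337 + 4P gives P* = 115, Q* = 123.
With the subsidy, sellers receive Ps = Pb + 54 for each unit, where Pb is the price buyers pay.
Supply in terms of Pb becomes Qs = -337 + 4(Pb + 54) = -121 + 4Pb. Setting this equal to demand: 698 - 5Pb = -121 + 4Pb, so Pb = 91.
Sellers receive Ps = 91 + 54 = 145; Q' = 698 − 5·91 = 243.
ΔCS = ½(123 + 243)(115 − 91) = 4392; ΔPS = ½(123 + 243)(145 − 115) = 5490.
Government spending = 54 × 243 = 13122.
Net change = 4392 + 5490 − 13122 = -3240. The loss equals the DWL triangle ½·54·120.

Net change in total surplus = -$3240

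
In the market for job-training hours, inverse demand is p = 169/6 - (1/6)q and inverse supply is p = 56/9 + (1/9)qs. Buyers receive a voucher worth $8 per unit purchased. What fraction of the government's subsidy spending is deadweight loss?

DWL / government spending = 72/539

Pre-subsidy: 169/6 - (1/6)q = 56/9 + (1/9)q gives q* = 79 and p* = 15.
With the rebate, buyers effectively pay pb = ps − 8, where ps is the price sellers receive.
On the curves, pb = 169/6 - (1/6)q and ps = 56/9 + (1/9)q; the wedge ps − pb = 8 gives 56/9 + (1/9)q − (169/6 - (1/6)q) = 8, so q' = 107.8.
Then pb = 169/6 − (1/6)·107.8 = 10.2 and ps = 56/9 + (1/9)·107.8 = 18.2.
ΔCS = ½(79 + 107.8)(15 − 10.2) = 448.32; ΔPS = ½(79 + 107.8)(18.2 − 15) = 298.88.
Government spending = 8 × 107.8 = 862.4.
DWL = ½ × 8 × (107.8 − 79) = 115.2; fraction = 115.2 / 862.4 = 72/539.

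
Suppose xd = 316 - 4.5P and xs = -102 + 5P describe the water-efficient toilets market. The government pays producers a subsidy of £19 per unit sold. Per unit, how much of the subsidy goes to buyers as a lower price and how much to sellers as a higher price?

Buyers gain £10 per unit; sellers gain £9 per unit

Pre-subsidy: 316 - 4.5P = -102 + 5P gives P* = 44, x* = 118.
With the subsidy, sellers receive Ps = Pb + 19 for each unit, where Pb is the price buyers pay.
Supply in terms of Pb becomes xs = -102 + 5(Pb + 19) = -7 + 5Pb. Setting this equal to demand: 316 - 4.5Pb = -7 + 5Pb, so Pb = 34.
Sellers receive Ps = 34 + 19 = 53; x' = 316 − 4.5·34 = 163.
Buyers' price falls by P* − Pb = 44 − 34 = 10; sellers' price rises by Ps − P* = 53 − 44 = 9.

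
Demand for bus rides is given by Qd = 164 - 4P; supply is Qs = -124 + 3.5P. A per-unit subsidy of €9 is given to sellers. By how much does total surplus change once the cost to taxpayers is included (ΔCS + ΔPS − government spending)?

Net change in total surplus = -€75.6

Pre-subsidy: 164 - 4P = -124 + 3.5P gives P* = 38.4, Q* = 10.4.
With the subsidy, sellers receive Ps = Pb + 9 for each unit, where Pb is the price buyers pay.
Supply in terms of Pb becomes Qs = -124 + 3.5(Pb + 9) = -92.5 + 3.5Pb. Setting this equal to demand: 164 - 4Pb = -92.5 + 3.5Pb, so Pb = 34.2.
Sellers receive Ps = 34.2 + 9 = 43.2; Q' = 164 − 4·34.2 = 27.2.
ΔCS = ½(10.4 + 27.2)(38.4 − 34.2) = 78.96; ΔPS = ½(10.4 + 27.2)(43.2 − 38.4) = 90.24.
Government spending = 9 × 27.2 = 244.8.
Net change = 78.96 + 90.24 − 244.8 = -75.6. The loss equals the DWL triangle ½·9·16.8.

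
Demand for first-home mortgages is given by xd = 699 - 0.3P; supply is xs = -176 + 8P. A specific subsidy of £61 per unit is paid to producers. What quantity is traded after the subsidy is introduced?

x' = 56856/83

Pre-subsidy: 699 - 0.3P = -176 + 8P gives P* = 8750/83, x* = 55392/83.
With the subsidy, sellers receive Ps = Pb + 61 for each unit, where Pb is the price buyers pay.
Supply in terms of Pb becomes xs = -176 + 8(Pb + 61) = 312 + 8Pb. Setting this equal to demand: 699 - 0.3Pb = 312 + 8Pb, so Pb = 3870/83.
Sellers receive Ps = 3870/83 + 61 = 8933/83; x' = 699 − 0.3·(3870/83) = 56856/83.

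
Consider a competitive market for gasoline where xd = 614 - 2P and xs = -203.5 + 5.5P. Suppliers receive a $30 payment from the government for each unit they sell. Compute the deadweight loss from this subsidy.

Pre-subsidy: 614 - 2P = -203.5 + 5.5P gives P* = 109, x* = 396.
With the subsidy, sellers receive Ps = Pb + 30 for each unit, where Pb is the price buyers pay.
Supply in terms of Pb becomes xs = -203.5 + 5.5(Pb + 30) = -38.5 + 5.5Pb. Setting this equal to demand: 614 - 2Pb = -38.5 + 5.5Pb, so Pb = 87.
Sellers receive Ps = 87 + 30 = 117; x' = 614 − 2·87 = 440.
The subsidy expands output by 440 − 396 = 44 past the efficient level; on those units the gap between marginal cost and willingness to pay runs from 0 up to 30.
DWL = ½ × 30 × 44 = 660.

Deadweight loss = $660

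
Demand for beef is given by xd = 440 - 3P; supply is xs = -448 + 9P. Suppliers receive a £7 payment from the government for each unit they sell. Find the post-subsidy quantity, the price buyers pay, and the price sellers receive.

x' = 233.75; buyers pay £68.75; sellers receive £75.75

Pre-subsidy: 440 - 3P = -448 + 9P gives P* = 74, x* = 218.
With the subsidy, sellers receive Ps = Pb + 7 for each unit, where Pb is the price buyers pay.
Supply in terms of Pb becomes xs = -448 + 9(Pb + 7) = -385 + 9Pb. Setting this equal to demand: 440 - 3Pb = -385 + 9Pb, so Pb = 68.75.
Sellers receive Ps = 68.75 + 7 = 75.75; x' = 440 − 3·68.75 = 233.75.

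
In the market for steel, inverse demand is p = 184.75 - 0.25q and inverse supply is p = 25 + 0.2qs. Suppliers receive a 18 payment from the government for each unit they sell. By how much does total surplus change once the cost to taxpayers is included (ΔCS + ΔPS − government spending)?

Net change in total surplus = -360

Pre-subsidy: 184.75 - 0.25q = 25 + 0.2q gives q* = 355 and p* = 96.
With the subsidy, sellers receive ps = pb + 18 for each unit, where pb is the price buyers pay.
On the curves, pb = 184.75 - 0.25q and ps = 25 + 0.2q; the wedge ps − pb = 18 gives 25 + 0.2q − (184.75 - 0.25q) = 18, so q' = 395.
Then pb = 184.75 − 0.25·395 = 86 and ps = 25 + 0.2·395 = 104.
ΔCS = ½(355 + 395)(96 − 86) = 3750; ΔPS = ½(355 + 395)(104 − 96) = 3000.
Government spending = 18 × 395 = 7110.
Net change = 3750 + 3000 − 7110 = -360. The loss equals the DWL triangle ½·18·40.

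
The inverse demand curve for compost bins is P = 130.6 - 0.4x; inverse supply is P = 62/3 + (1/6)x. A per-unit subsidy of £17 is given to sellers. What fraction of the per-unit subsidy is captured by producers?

Pre-subsidy: 130.6 - 0.4x = 62/3 + (1/6)x gives x* = 194 and P* = 53.
With the subsidy, sellers receive Ps = Pb + 17 for each unit, where Pb is the price buyers pay.
On the curves, Pb = 130.6 - 0.4x and Ps = 62/3 + (1/6)x; the wedge Ps − Pb = 17 gives 62/3 + (1/6)x − (130.6 - 0.4x) = 17, so x' = 224.
Then Pb = 130.6 − 0.4·224 = 41 and Ps = 62/3 + (1/6)·224 = 58.
Buyers' price falls by P* − Pb = 53 − 41 = 12; sellers' price rises by Ps − P* = 58 − 53 = 5.
So producers capture 5/17 = 5/17 of each unit of subsidy.

Producer share = 5/17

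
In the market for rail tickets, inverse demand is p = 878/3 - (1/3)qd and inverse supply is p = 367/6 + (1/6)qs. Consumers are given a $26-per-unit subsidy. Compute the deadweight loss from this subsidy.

Deadweight loss = $676

Pre-subsidy: 878/3 - (1/3)q = 367/6 + (1/6)q gives q* = 463 and p* = 415/3.
With the rebate, buyers effectively pay pb = ps − 26, where ps is the price sellers receive.
On the curves, pb = 878/3 - (1/3)q and ps = 367/6 + (1/6)q; the wedge ps − pb = 26 gives 367/6 + (1/6)q − (878/3 - (1/3)q) = 26, so q' = 515.
Then pb = 878/3 − (1/3)·515 = 121 and ps = 367/6 + (1/6)·515 = 147.
The subsidy expands output by 515 − 463 = 52 past the efficient level; on those units the gap between marginal cost and willingness to pay runs from 0 up to 26.
DWL = ½ × 26 × 52 = 676.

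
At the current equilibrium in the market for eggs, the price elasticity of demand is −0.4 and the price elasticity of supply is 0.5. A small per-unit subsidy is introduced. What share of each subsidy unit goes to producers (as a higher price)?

For a small subsidy around the equilibrium, the benefit split depends on the relative slopes, which at a point are proportional to the elasticities.
Buyer share = εs/(εs + |εd|) = 0.5/(0.5 + 0.4) = 5/9; seller share = |εd|/(εs + |εd|) = 4/9.
So producers capture 4/9 of the subsidy.

Producer share = 4/9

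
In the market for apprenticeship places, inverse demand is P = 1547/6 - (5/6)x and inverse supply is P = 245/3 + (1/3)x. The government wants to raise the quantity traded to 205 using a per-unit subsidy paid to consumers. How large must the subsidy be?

Required subsidy s = 63 per unit

At x = 205, from the demand curve buyers pay Pb = 1547/6 − (5/6)·205 = 87; from the supply curve sellers need Ps = 245/3 + (1/3)·205 = 150.
The subsidy must fill the gap: s = Ps − Pb = 150 − 87 = 63.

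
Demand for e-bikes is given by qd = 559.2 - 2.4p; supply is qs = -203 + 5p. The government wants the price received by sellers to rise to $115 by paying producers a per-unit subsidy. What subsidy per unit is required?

Required subsidy s = $37 per unit

At a seller price of 115, quantity supplied is -203 + 5·115 = 372.
Buyers absorb 372 only when they pay pb with 559.2 − 2.4·pb = 372, i.e. pb = 78.
s = ps − pb = 115 − 78 = 37.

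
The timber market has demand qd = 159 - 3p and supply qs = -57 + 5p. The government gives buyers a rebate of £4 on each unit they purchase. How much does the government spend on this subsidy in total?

Government cost = £342

Pre-subsidy: 159 - 3p = -57 + 5p gives p* = 27, q* = 78.
With the rebate, buyers effectively pay pb = ps − 4, where ps is the price sellers receive.
Demand in terms of ps becomes qd = 159 − 3(ps − 4) = 171 - 3ps. Setting this equal to supply: 171 - 3ps = -57 + 5ps, so ps = 28.5.
Buyers pay pb = 28.5 − 4 = 24.5; q' = -57 + 5·28.5 = 85.5.
Government outlay = subsidy × quantity = 4 × 85.5 = 342.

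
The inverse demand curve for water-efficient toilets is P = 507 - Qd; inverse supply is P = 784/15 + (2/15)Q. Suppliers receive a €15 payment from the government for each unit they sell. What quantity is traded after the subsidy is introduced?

Q' = 7046/17

Pre-subsidy: 507 - Q = 784/15 + (2/15)Q gives Q* = 6821/17 and P* = 1798/17.
With the subsidy, sellers receive Ps = Pb + 15 for each unit, where Pb is the price buyers pay.
On the curves, Pb = 507 - Q and Ps = 784/15 + (2/15)Q; the wedge Ps − Pb = 15 gives 784/15 + (2/15)Q − (507 - Q) = 15, so Q' = 7046/17.
Then Pb = 507 − 1·(7046/17) = 1573/17 and Ps = 784/15 + (2/15)·(7046/17) = 1828/17.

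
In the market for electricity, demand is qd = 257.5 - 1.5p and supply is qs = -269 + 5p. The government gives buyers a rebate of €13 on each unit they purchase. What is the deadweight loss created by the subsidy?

Pre-subsidy: 257.5 - 1.5p = -269 + 5p gives p* = 81, q* = 136.
With the rebate, buyers effectively pay pb = ps − 13, where ps is the price sellers receive.
Demand in terms of ps becomes qd = 257.5 − 1.5(ps − 13) = 277 - 1.5ps. Setting this equal to supply: 277 - 1.5ps = -269 + 5ps, so ps = 84.
Buyers pay pb = 84 − 13 = 71; q' = -269 + 5·84 = 151.
The subsidy expands output by 151 − 136 = 15 past the efficient level; on those units the gap between marginal cost and willingness to pay runs from 0 up to 13.
DWL = ½ × 13 × 15 = 97.5.

Deadweight loss = €97.5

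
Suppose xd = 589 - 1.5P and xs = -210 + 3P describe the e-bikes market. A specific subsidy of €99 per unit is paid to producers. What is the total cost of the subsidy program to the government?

Pre-subsidy: 589 - 1.5P = -210 + 3P gives P* = 1598/9, x* = 968/3.
With the subsidy, sellers receive Ps = Pb + 99 for each unit, where Pb is the price buyers pay.
Supply in terms of Pb becomes xs = -210 + 3(Pb + 99) = 87 + 3Pb. Setting this equal to demand: 589 - 1.5Pb = 87 + 3Pb, so Pb = 1004/9.
Sellers receive Ps = 1004/9 + 99 = 1895/9; x' = 589 − 1.5·(1004/9) = 1265/3.
Government outlay = subsidy × quantity = 99 × 1265/3 = 41745.

Government cost = €41745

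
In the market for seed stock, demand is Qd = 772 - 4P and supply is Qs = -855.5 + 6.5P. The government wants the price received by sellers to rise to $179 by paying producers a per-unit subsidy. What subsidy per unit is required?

Required subsidy s = $63 per unit

At a seller price of 179, quantity supplied is -855.5 + 6.5·179 = 308.
Buyers absorb 308 only when they pay Pb with 772 − 4·Pb = 308, i.e. Pb = 116.
s = Ps − Pb = 179 − 116 = 63.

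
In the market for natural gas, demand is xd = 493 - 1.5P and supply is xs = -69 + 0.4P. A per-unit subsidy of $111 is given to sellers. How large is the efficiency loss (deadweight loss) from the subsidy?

Pre-subsidy: 493 - 1.5P = -69 + 0.4P gives P* = 5620/19, x* = 937/19.
With the subsidy, sellers receive Ps = Pb + 111 for each unit, where Pb is the price buyers pay.
Supply in terms of Pb becomes xs = -69 + 0.4(Pb + 111) = -24.6 + 0.4Pb. Setting this equal to demand: 493 - 1.5Pb = -24.6 + 0.4Pb, so Pb = 5176/19.
Sellers receive Ps = 5176/19 + 111 = 7285/19; x' = 493 − 1.5·(5176/19) = 1603/19.
The subsidy expands output by 1603/19 − 937/19 = 666/19 past the efficient level; on those units the gap between marginal cost and willingness to pay runs from 0 up to 111.
DWL = ½ × 111 × 666/19 = 36963/19.

Deadweight loss = 36963/19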